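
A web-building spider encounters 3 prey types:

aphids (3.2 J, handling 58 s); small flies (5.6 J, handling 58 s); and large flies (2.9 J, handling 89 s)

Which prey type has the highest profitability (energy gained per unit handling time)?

In descending order of E/h:
small flies: 5.6/58 = 0.0966 J/s
aphids: 3.2/58 = 0.0552 J/s
large flies: 2.9/89 = 0.0326 J/s

small flies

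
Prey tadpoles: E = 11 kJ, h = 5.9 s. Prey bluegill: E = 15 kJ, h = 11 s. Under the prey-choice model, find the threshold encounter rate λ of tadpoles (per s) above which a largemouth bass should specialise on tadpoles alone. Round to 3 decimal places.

0.462 per s

The zero-one rule: include bluegill iff E₂/h₂ > λE₁/(1+λh₁). Equality gives the switch point.
λE₁h₂ = E₂ + λE₂h₁ ⇒ λ = E₂/(E₁h₂ − E₂h₁) = 15/(121 − 88.5) = 0.4615 per s.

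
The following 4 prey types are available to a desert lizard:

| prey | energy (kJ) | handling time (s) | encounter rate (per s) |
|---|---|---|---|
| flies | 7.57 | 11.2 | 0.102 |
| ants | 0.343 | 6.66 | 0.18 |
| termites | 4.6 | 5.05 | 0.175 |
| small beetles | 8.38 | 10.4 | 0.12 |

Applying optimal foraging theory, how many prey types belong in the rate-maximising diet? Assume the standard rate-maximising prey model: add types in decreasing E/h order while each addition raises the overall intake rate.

3

Profitabilities (E/h, kJ/s): termites 0.911, small beetles 0.806, flies 0.676, ants 0.0515. Add prey in this order while the next type's profitability exceeds the intake rate on those already taken.
Rate on top 1: 0.4273. small beetles: 0.806 > 0.4273 → include.
Rate on top 2: 0.5781. flies: 0.676 > 0.5781 → include.
Rate on top 3: 0.6043. ants: 0.0515 < 0.6043 → exclude; stop.
Optimal diet: termites, small beetles, flies — 3 of 4 types.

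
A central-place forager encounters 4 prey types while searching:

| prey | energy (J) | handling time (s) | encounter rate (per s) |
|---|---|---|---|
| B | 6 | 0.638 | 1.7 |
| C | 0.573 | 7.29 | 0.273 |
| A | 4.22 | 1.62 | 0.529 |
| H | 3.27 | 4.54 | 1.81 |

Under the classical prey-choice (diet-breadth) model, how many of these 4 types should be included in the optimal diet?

E/h in descending order: B 9.4, A 2.6, H 0.72, C 0.0786 J/s. The optimal diet is the largest prefix of this list for which every included type satisfies E_i/h_i > R on the types above it.
Rate on top 1: 4.893. A: 2.6 < 4.893 → exclude; stop.
Optimal diet: B — 1 of 4 types.

1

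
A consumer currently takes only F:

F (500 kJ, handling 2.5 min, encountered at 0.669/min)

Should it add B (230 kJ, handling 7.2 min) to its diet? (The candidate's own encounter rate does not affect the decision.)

No

Current rate: (0.669×500)/(1 + 0.669×2.5) = 125.2 kJ/min.
B: E/h = 230/7.2 = 31.94 kJ/min.
31.94 < 125.2, so adding B would lower the average — exclude it.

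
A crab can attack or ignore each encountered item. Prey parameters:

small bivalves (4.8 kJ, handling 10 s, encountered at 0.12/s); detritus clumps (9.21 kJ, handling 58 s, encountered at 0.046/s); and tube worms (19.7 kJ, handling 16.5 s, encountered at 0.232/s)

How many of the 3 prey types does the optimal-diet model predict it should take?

E/h in descending order: tube worms 1.19, small bivalves 0.48, detritus clumps 0.159 kJ/s. The optimal diet is the largest prefix of this list for which every included type satisfies E_i/h_i > R on the types above it.
Rate on top 1: 0.9466. small bivalves: 0.48 < 0.9466 → exclude; stop.
Optimal diet: tube worms — 1 of 3 types.

1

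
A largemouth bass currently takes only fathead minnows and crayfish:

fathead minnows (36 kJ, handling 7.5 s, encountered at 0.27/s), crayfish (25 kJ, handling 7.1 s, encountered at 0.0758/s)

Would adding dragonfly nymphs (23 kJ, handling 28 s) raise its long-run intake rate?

No

On fathead minnows and crayfish alone, R = ΣλE/(1+Σλh) = 11.62/3.563 = 3.26 kJ/s.
Profitability of dragonfly nymphs: 23/28 = 0.8214 kJ/s.
0.8214 < 3.26, so adding dragonfly nymphs would lower the average — exclude it.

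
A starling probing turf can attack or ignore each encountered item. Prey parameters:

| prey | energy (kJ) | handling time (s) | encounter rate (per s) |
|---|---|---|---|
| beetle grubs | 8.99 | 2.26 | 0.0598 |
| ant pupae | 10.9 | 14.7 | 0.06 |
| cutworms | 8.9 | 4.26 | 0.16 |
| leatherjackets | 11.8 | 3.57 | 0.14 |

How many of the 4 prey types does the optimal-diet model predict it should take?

Rank by E/h (kJ/s): beetle grubs 3.98, leatherjackets 3.31, cutworms 2.09, ant pupae 0.741. Include each in turn until the next type's E/h falls below the running intake rate.
Rate on top 1: 0.4736. leatherjackets: 3.31 > 0.4736 → include.
Rate on top 2: 1.339. cutworms: 2.09 > 1.339 → include.
Rate on top 3: 1.56. ant pupae: 0.741 < 1.56 → exclude; stop.
Optimal diet: beetle grubs, leatherjackets, cutworms — 3 of 4 types.

3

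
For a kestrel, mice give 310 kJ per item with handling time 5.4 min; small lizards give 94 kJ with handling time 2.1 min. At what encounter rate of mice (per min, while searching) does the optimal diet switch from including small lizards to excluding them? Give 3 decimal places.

Drop small lizards once their profitability E₂/h₂ falls below the rate achievable on mice alone: E₂/h₂ = λE₁/(1 + λh₁).
Solve for λ: λE₁h₂ = E₂(1 + λh₁) → λ(E₁h₂ − E₂h₁) = E₂ → λ = E₂/(E₁h₂ − E₂h₁).
λ = 94/(310×2.1 − 94×5.4) = 94/143.4 = 0.6555 per min.

0.656 per min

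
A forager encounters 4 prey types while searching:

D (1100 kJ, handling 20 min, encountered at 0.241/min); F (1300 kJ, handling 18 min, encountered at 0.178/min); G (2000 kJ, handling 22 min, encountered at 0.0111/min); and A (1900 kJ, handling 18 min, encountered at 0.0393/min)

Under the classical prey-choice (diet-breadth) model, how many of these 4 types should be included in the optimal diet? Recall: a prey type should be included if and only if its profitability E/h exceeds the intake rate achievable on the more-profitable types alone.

E/h in descending order: A 106, G 90.9, F 72.2, D 55 kJ/min. The optimal diet is the largest prefix of this list for which every included type satisfies E_i/h_i > R on the types above it.
Rate on top 1: 43.73. G: 90.9 > 43.73 → include.
Rate on top 2: 49.64. F: 72.2 > 49.64 → include.
Rate on top 3: 63.67. D: 55 < 63.67 → exclude; stop.
Optimal diet: A, G, F — 3 of 4 types.

3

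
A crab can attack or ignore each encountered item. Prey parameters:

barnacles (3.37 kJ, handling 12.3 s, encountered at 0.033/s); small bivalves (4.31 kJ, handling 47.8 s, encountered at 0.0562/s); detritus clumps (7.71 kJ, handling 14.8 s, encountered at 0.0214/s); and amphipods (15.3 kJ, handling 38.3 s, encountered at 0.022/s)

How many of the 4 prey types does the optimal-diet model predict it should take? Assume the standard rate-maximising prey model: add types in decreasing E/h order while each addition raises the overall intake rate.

3

Rank by E/h (kJ/s): detritus clumps 0.521, amphipods 0.399, barnacles 0.274, small bivalves 0.0902. Include each in turn until the next type's E/h falls below the running intake rate.
Rate on top 1: 0.1253. amphipods: 0.399 > 0.1253 → include.
Rate on top 2: 0.2323. barnacles: 0.274 > 0.2323 → include.
Rate on top 3: 0.2389. small bivalves: 0.0902 < 0.2389 → exclude; stop.
Optimal diet: detritus clumps, amphipods, barnacles — 3 of 4 types.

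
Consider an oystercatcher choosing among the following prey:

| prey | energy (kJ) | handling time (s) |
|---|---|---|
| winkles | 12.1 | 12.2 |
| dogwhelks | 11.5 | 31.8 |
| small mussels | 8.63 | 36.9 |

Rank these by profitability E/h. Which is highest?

winkles

Profitability E/h (kJ/s): winkles = 12.1/12.2 = 0.992, dogwhelks = 11.5/31.8 = 0.362, small mussels = 8.63/36.9 = 0.234.
Ranked: winkles > dogwhelks > small mussels.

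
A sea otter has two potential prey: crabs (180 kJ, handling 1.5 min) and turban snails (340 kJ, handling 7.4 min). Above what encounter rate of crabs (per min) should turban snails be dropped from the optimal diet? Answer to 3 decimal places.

At the threshold, the rate on crabs alone equals the profitability of turban snails: λ·180/(1 + λ·1.5) = 340/7.4 = 45.95.
Rearranging, λ(180 − 45.95×1.5) = 45.95, so λ = 45.95/111.1 = 0.4136 per min.

0.414 per min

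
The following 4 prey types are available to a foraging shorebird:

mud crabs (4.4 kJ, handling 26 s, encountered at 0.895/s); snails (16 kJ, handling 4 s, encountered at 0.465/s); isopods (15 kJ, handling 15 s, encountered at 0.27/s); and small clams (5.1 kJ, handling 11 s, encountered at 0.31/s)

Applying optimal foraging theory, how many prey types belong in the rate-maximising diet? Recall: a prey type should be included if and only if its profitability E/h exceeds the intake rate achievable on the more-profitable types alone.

E/h in descending order: snails 4, isopods 1, small clams 0.464, mud crabs 0.169 kJ/s. The optimal diet is the largest prefix of this list for which every included type satisfies E_i/h_i > R on the types above it.
Rate on top 1: 2.601. isopods: 1 < 2.601 → exclude; stop.
Optimal diet: snails — 1 of 4 types.

1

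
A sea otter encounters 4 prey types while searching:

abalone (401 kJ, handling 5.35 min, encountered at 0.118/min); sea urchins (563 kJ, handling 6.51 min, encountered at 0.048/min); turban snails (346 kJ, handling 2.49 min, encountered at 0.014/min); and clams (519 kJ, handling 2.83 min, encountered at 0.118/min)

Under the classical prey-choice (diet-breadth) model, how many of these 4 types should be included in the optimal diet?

4

E/h in descending order: clams 183, turban snails 139, sea urchins 86.5, abalone 75 kJ/min. The optimal diet is the largest prefix of this list for which every included type satisfies E_i/h_i > R on the types above it.
Rate on top 1: 45.91. turban snails: 139 > 45.91 → include.
Rate on top 2: 48.28. sea urchins: 86.5 > 48.28 → include.
Rate on top 3: 55.38. abalone: 75 > 55.38 → include.
Optimal diet: clams, turban snails, sea urchins, abalone — 4 of 4 types.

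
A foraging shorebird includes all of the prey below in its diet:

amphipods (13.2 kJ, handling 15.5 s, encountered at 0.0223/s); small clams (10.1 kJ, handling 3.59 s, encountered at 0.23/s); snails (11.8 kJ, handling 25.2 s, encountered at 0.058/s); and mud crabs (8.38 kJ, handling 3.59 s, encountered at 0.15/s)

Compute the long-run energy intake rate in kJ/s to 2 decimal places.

R = Σλ_iE_i / (1 + Σλ_ih_i)
Numerator: 0.0223×13.2 + 0.23×10.1 + 0.058×11.8 + 0.15×8.38 = 4.559
Denominator: 1 + 0.0223×15.5 + 0.23×3.59 + 0.058×25.2 + 0.15×3.59 = 4.171
R = 4.559/4.171 = 1.093 kJ/s

1.09 kJ/s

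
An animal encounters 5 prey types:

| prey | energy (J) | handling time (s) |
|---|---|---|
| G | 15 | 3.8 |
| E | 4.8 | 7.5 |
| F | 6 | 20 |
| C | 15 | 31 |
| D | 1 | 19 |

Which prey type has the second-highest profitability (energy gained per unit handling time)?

E

In descending order of E/h:
G: 15/3.8 = 3.95 J/s
E: 4.8/7.5 = 0.64 J/s
C: 15/31 = 0.484 J/s
F: 6/20 = 0.3 J/s
D: 1/19 = 0.0526 J/s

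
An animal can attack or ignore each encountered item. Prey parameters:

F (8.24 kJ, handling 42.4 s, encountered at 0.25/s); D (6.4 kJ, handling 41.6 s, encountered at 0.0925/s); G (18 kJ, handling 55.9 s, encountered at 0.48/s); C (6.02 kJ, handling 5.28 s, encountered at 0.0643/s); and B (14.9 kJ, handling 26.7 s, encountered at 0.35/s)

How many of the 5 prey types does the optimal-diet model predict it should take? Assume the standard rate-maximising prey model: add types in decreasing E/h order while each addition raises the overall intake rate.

2

Rank by E/h (kJ/s): C 1.14, B 0.558, G 0.322, F 0.194, D 0.154. Include each in turn until the next type's E/h falls below the running intake rate.
Rate on top 1: 0.289. B: 0.558 > 0.289 → include.
Rate on top 2: 0.5243. G: 0.322 < 0.5243 → exclude; stop.
Optimal diet: C, B — 2 of 5 types.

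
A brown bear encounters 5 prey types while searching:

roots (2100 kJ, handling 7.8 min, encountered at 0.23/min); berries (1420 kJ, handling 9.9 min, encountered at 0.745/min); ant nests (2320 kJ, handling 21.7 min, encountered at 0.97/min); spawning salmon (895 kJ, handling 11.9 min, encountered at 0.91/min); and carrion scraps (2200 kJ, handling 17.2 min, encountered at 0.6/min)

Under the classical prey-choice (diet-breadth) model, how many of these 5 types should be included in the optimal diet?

Profitabilities (E/h, kJ/min): roots 269, berries 143, carrion scraps 128, ant nests 107, spawning salmon 75.2. Add prey in this order while the next type's profitability exceeds the intake rate on those already taken.
Rate on top 1: 172.9. berries: 143 < 172.9 → exclude; stop.
Optimal diet: roots — 1 of 5 types.

1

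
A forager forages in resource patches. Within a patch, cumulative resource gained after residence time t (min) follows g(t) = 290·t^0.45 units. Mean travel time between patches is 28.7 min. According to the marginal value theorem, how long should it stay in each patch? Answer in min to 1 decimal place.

23.5 min

Maximise g(t)/(T+t): set derivative to zero → g'(t)(T+t) = g(t).
g'(t) = 0.45·290·t^-0.55. Setting 0.45·290·t^-0.55 = 290·t^0.45/(28.7+t) gives 0.45(28.7+t) = t, so 0.55·t = 0.45×28.7.
t* = 0.45×28.7/0.55 = 23.48 min.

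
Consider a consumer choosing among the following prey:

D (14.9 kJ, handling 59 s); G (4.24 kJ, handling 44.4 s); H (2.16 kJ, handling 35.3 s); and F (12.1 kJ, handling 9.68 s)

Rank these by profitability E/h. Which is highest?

In descending order of E/h:
F: 12.1/9.68 = 1.25 kJ/s
D: 14.9/59 = 0.253 kJ/s
G: 4.24/44.4 = 0.0955 kJ/s
H: 2.16/35.3 = 0.0612 kJ/s

F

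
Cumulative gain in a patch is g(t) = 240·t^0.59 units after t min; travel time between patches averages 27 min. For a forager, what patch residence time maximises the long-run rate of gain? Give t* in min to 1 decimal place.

By the marginal value theorem, leave when the instantaneous gain rate g'(t) equals the habitat-wide average g(t)/(T + t).
g'(t) = 0.59·240·t^-0.41. Setting 0.59·240·t^-0.41 = 240·t^0.59/(27+t) gives 0.59(27+t) = t, so 0.41·t = 0.59×27.
t* = 0.59×27/0.41 = 38.85 min.

38.9 min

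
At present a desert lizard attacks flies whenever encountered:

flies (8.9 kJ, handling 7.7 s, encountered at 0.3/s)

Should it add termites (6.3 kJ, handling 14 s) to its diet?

On flies alone, R = ΣλE/(1+Σλh) = 2.67/3.31 = 0.8066 kJ/s.
Profitability of termites: 6.3/14 = 0.45 kJ/s.
0.45 < 0.8066, so adding termites would lower the average — exclude it.

No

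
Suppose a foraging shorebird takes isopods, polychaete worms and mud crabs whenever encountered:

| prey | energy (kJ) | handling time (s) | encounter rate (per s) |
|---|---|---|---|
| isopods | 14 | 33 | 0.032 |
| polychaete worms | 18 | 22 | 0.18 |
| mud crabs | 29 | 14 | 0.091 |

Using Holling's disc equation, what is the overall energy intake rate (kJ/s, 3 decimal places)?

R = (0.032×14 + 0.18×18 + 0.091×29) / (1 + 0.032×33 + 0.18×22 + 0.091×14) = 6.327/7.29 = 0.8679 kJ/s.

0.868 kJ/s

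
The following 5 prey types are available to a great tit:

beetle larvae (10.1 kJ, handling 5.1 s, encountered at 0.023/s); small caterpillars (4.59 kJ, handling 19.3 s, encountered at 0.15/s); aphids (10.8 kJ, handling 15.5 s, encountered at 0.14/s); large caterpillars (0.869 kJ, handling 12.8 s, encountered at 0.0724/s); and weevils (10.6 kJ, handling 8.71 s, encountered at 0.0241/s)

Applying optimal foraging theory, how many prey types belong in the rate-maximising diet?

Rank by E/h (kJ/s): beetle larvae 1.98, weevils 1.22, aphids 0.697, small caterpillars 0.238, large caterpillars 0.0679. Include each in turn until the next type's E/h falls below the running intake rate.
Rate on top 1: 0.2079. weevils: 1.22 > 0.2079 → include.
Rate on top 2: 0.3675. aphids: 0.697 > 0.3675 → include.
Rate on top 3: 0.5718. small caterpillars: 0.238 < 0.5718 → exclude; stop.
Optimal diet: beetle larvae, weevils, aphids — 3 of 5 types.

3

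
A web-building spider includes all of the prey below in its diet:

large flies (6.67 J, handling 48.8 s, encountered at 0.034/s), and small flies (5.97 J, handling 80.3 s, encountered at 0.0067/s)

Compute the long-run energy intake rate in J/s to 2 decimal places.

0.08 J/s

R = Σλ_iE_i / (1 + Σλ_ih_i)
Numerator: 0.034×6.67 + 0.0067×5.97 = 0.2668
Denominator: 1 + 0.034×48.8 + 0.0067×80.3 = 3.197
R = 0.2668/3.197 = 0.08344 J/s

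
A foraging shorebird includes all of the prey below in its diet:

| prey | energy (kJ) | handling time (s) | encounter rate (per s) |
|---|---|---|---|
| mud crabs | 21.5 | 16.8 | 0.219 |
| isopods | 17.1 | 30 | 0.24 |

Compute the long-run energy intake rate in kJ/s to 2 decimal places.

0.74 kJ/s

R = Σλ_iE_i / (1 + Σλ_ih_i)
Numerator: 0.219×21.5 + 0.24×17.1 = 8.812
Denominator: 1 + 0.219×16.8 + 0.24×30 = 11.88
R = 8.812/11.88 = 0.7418 kJ/s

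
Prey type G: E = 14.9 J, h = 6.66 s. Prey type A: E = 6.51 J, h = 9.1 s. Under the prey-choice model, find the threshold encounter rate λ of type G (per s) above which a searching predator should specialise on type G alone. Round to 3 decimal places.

The zero-one rule: include type A iff E₂/h₂ > λE₁/(1+λh₁). Equality gives the switch point.
λE₁h₂ = E₂ + λE₂h₁ ⇒ λ = E₂/(E₁h₂ − E₂h₁) = 6.51/(135.6 − 43.36) = 0.07058 per s.

0.071 per s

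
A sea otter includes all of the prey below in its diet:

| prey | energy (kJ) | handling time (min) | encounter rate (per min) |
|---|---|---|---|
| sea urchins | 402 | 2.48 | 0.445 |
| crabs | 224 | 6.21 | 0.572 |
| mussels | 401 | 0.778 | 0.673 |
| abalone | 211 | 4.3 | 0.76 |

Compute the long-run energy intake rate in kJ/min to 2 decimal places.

78.04 kJ/min

Energy encountered per unit search time: 0.445×402 + 0.572×224 + 0.673×401 + 0.76×211 = 737.3 kJ/min.
Handling time per unit search time: 0.445×2.48 + 0.572×6.21 + 0.673×0.778 + 0.76×4.3 = 8.447.
Rate = 737.3/(1 + 8.447) = 78.04 kJ/min.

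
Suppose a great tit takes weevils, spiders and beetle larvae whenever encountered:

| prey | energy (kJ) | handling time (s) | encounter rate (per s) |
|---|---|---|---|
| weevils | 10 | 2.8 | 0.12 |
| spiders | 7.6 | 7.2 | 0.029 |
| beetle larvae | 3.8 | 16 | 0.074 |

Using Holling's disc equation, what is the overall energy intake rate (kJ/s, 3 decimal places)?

0.624 kJ/s

Energy encountered per unit search time: 0.12×10 + 0.029×7.6 + 0.074×3.8 = 1.702 kJ/s.
Handling time per unit search time: 0.12×2.8 + 0.029×7.2 + 0.074×16 = 1.729.
Rate = 1.702/(1 + 1.729) = 0.6236 kJ/s.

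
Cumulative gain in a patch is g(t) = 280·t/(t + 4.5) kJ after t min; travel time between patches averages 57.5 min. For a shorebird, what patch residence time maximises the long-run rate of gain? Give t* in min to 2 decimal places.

16.09 min

Maximise g(t)/(T+t): set derivative to zero → g'(t)(T+t) = g(t).
g'(t) = 280·4.5/(t + 4.5)². Setting 280·4.5/(t+4.5)² = 280t/[(t+4.5)(57.5+t)] gives 4.5(57.5+t) = t(t+4.5), so t² = 4.5×57.5 = 258.8.
t* = √258.8 = 16.09 min.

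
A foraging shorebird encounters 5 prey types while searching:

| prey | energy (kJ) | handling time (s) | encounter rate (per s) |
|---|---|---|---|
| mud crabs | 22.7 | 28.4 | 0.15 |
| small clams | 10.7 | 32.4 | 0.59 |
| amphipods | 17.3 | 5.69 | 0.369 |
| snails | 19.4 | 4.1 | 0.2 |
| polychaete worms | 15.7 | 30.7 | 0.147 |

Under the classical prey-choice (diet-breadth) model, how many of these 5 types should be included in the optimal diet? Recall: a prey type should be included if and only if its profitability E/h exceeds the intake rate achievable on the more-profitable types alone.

2

Profitabilities (E/h, kJ/s): snails 4.73, amphipods 3.04, mud crabs 0.799, polychaete worms 0.511, small clams 0.33. Add prey in this order while the next type's profitability exceeds the intake rate on those already taken.
Rate on top 1: 2.132. amphipods: 3.04 > 2.132 → include.
Rate on top 2: 2.619. mud crabs: 0.799 < 2.619 → exclude; stop.
Optimal diet: snails, amphipods — 2 of 5 types.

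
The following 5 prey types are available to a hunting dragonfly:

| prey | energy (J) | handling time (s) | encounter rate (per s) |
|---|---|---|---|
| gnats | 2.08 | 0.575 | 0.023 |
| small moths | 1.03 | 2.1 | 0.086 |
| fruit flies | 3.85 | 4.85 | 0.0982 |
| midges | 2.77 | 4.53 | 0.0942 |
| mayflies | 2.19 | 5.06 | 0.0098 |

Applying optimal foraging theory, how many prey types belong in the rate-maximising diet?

E/h in descending order: gnats 3.62, fruit flies 0.794, midges 0.611, small moths 0.49, mayflies 0.433 J/s. The optimal diet is the largest prefix of this list for which every included type satisfies E_i/h_i > R on the types above it.
Rate on top 1: 0.04722. fruit flies: 0.794 > 0.04722 → include.
Rate on top 2: 0.2859. midges: 0.611 > 0.2859 → include.
Rate on top 3: 0.3584. small moths: 0.49 > 0.3584 → include.
Rate on top 4: 0.3698. mayflies: 0.433 > 0.3698 → include.
Optimal diet: gnats, fruit flies, midges, small moths, mayflies — 5 of 5 types.

5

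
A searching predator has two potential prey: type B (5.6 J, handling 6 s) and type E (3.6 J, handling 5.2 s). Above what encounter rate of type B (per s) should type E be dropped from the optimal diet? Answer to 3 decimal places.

Drop type E once their profitability E₂/h₂ falls below the rate achievable on type B alone: E₂/h₂ = λE₁/(1 + λh₁).
Solve for λ: λE₁h₂ = E₂(1 + λh₁) → λ(E₁h₂ − E₂h₁) = E₂ → λ = E₂/(E₁h₂ − E₂h₁).
λ = 3.6/(5.6×5.2 − 3.6×6) = 3.6/7.52 = 0.4787 per s.

0.479 per s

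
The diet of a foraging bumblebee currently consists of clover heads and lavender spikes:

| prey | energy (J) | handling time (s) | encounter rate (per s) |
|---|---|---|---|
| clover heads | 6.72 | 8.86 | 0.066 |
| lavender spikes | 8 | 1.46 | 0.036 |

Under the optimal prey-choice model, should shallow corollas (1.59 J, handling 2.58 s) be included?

Current rate: (0.066×6.72 + 0.036×8)/(1 + 0.066×8.86 + 0.036×1.46) = 0.4468 J/s.
shallow corollas: E/h = 1.59/2.58 = 0.6163 J/s.
0.6163 > 0.4468, so adding shallow corollas raises the average — include it.

Yes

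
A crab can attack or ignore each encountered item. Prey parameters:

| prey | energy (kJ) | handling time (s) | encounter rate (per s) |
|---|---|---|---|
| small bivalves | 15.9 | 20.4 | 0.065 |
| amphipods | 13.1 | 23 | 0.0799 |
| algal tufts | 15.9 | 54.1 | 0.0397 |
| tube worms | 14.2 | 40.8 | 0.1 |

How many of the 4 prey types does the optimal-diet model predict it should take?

2

E/h in descending order: small bivalves 0.779, amphipods 0.57, tube worms 0.348, algal tufts 0.294 kJ/s. The optimal diet is the largest prefix of this list for which every included type satisfies E_i/h_i > R on the types above it.
Rate on top 1: 0.4443. amphipods: 0.57 > 0.4443 → include.
Rate on top 2: 0.4996. tube worms: 0.348 < 0.4996 → exclude; stop.
Optimal diet: small bivalves, amphipods — 2 of 4 types.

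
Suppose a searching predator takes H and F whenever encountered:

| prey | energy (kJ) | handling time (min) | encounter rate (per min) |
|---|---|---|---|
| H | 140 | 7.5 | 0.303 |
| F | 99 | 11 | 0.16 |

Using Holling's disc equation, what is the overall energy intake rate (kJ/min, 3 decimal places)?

R = Σλ_iE_i / (1 + Σλ_ih_i)
Numerator: 0.303×140 + 0.16×99 = 58.26
Denominator: 1 + 0.303×7.5 + 0.16×11 = 5.032
R = 58.26/5.032 = 11.58 kJ/min

11.577 kJ/min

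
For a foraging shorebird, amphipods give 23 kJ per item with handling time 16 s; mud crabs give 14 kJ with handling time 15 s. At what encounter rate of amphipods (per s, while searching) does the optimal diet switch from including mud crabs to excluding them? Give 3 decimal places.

At the threshold, the rate on amphipods alone equals the profitability of mud crabs: λ·23/(1 + λ·16) = 14/15 = 0.9333.
Rearranging, λ(23 − 0.9333×16) = 0.9333, so λ = 0.9333/8.067 = 0.1157 per s.

0.116 per s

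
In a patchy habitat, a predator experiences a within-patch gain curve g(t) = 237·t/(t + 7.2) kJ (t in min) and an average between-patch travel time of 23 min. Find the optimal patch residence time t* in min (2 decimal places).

12.87 min

Maximise g(t)/(T+t): set derivative to zero → g'(t)(T+t) = g(t).
g'(t) = 237·7.2/(t + 7.2)². Setting 237·7.2/(t+7.2)² = 237t/[(t+7.2)(23+t)] gives 7.2(23+t) = t(t+7.2), so t² = 7.2×23 = 165.6.
t* = √165.6 = 12.87 min.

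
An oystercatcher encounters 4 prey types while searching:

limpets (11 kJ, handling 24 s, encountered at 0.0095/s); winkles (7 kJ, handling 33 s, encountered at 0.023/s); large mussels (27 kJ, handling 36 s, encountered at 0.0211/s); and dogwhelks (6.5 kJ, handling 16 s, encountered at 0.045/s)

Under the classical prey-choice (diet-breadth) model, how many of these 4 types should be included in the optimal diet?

3

E/h in descending order: large mussels 0.75, limpets 0.458, dogwhelks 0.406, winkles 0.212 kJ/s. The optimal diet is the largest prefix of this list for which every included type satisfies E_i/h_i > R on the types above it.
Rate on top 1: 0.3238. limpets: 0.458 > 0.3238 → include.
Rate on top 2: 0.3392. dogwhelks: 0.406 > 0.3392 → include.
Rate on top 3: 0.357. winkles: 0.212 < 0.357 → exclude; stop.
Optimal diet: large mussels, limpets, dogwhelks — 3 of 4 types.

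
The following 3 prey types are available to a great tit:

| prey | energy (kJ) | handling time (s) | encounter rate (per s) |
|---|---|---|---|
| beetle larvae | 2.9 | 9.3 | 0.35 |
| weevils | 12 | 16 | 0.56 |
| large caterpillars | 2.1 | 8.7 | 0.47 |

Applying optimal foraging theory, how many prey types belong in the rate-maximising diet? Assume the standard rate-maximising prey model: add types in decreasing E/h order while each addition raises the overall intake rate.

1

Rank by E/h (kJ/s): weevils 0.75, beetle larvae 0.312, large caterpillars 0.241. Include each in turn until the next type's E/h falls below the running intake rate.
Rate on top 1: 0.6747. beetle larvae: 0.312 < 0.6747 → exclude; stop.
Optimal diet: weevils — 1 of 3 types.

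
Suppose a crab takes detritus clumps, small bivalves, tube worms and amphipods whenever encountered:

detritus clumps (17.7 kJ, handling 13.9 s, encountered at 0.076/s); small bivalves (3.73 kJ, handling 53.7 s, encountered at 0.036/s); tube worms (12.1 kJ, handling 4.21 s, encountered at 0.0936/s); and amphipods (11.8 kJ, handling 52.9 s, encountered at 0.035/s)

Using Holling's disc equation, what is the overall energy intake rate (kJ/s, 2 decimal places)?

R = (0.076×17.7 + 0.036×3.73 + 0.0936×12.1 + 0.035×11.8) / (1 + 0.076×13.9 + 0.036×53.7 + 0.0936×4.21 + 0.035×52.9) = 3.025/6.235 = 0.4852 kJ/s.

0.49 kJ/s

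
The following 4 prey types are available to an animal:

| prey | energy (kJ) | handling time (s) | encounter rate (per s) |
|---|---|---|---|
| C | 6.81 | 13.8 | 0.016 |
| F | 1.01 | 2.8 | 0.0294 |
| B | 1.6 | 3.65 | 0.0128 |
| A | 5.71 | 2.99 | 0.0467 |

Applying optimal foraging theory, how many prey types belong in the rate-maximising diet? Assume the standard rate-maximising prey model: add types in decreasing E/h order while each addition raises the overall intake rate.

4

Rank by E/h (kJ/s): A 1.91, C 0.493, B 0.438, F 0.361. Include each in turn until the next type's E/h falls below the running intake rate.
Rate on top 1: 0.234. C: 0.493 > 0.234 → include.
Rate on top 2: 0.2761. B: 0.438 > 0.2761 → include.
Rate on top 3: 0.2815. F: 0.361 > 0.2815 → include.
Optimal diet: A, C, B, F — 4 of 4 types.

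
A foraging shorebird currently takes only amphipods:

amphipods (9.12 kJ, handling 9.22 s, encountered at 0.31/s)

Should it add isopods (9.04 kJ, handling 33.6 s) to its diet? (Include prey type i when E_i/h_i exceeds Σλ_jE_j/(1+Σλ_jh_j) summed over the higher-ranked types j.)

No

On amphipods alone, R = ΣλE/(1+Σλh) = 2.827/3.858 = 0.7328 kJ/s.
isopods: E/h = 9.04/33.6 = 0.269 kJ/s.
Since 0.269 < R, time spent handling isopods is better spent searching.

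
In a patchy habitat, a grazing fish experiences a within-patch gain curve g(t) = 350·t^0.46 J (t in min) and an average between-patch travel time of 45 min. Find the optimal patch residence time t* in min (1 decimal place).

Maximise g(t)/(T+t): set derivative to zero → g'(t)(T+t) = g(t).
g'(t) = 0.46·350·t^-0.54. Setting 0.46·350·t^-0.54 = 350·t^0.46/(45+t) gives 0.46(45+t) = t, so 0.54·t = 0.46×45.
t* = 0.46×45/0.54 = 38.33 min.

38.3 min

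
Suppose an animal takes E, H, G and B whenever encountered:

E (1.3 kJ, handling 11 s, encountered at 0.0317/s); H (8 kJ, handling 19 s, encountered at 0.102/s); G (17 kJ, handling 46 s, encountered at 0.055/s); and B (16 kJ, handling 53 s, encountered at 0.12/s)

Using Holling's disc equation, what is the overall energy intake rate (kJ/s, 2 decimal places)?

0.30 kJ/s

Energy encountered per unit search time: 0.0317×1.3 + 0.102×8 + 0.055×17 + 0.12×16 = 3.712 kJ/s.
Handling time per unit search time: 0.0317×11 + 0.102×19 + 0.055×46 + 0.12×53 = 11.18.
Rate = 3.712/(1 + 11.18) = 0.3049 kJ/s.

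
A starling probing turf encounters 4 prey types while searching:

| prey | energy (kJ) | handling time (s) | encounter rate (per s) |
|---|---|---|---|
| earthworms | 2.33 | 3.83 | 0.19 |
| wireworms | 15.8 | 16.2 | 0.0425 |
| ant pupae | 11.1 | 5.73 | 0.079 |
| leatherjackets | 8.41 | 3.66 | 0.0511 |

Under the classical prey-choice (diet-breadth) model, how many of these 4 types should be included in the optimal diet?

Profitabilities (E/h, kJ/s): leatherjackets 2.3, ant pupae 1.94, wireworms 0.975, earthworms 0.608. Add prey in this order while the next type's profitability exceeds the intake rate on those already taken.
Rate on top 1: 0.362. ant pupae: 1.94 > 0.362 → include.
Rate on top 2: 0.7969. wireworms: 0.975 > 0.7969 → include.
Rate on top 3: 0.8496. earthworms: 0.608 < 0.8496 → exclude; stop.
Optimal diet: leatherjackets, ant pupae, wireworms — 3 of 4 types.

3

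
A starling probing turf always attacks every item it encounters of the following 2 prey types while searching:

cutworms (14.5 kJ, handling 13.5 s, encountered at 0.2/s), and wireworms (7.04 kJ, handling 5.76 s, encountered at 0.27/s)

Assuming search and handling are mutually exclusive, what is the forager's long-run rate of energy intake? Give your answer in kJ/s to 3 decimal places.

0.914 kJ/s

Energy encountered per unit search time: 0.2×14.5 + 0.27×7.04 = 4.801 kJ/s.
Handling time per unit search time: 0.2×13.5 + 0.27×5.76 = 4.255.
Rate = 4.801/(1 + 4.255) = 0.9135 kJ/s.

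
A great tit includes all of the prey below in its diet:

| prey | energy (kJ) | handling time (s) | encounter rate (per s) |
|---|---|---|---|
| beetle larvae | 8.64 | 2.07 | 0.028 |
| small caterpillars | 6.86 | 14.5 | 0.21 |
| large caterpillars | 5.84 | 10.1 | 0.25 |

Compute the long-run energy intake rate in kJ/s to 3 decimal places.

0.474 kJ/s

R = (0.028×8.64 + 0.21×6.86 + 0.25×5.84) / (1 + 0.028×2.07 + 0.21×14.5 + 0.25×10.1) = 3.143/6.628 = 0.4741 kJ/s.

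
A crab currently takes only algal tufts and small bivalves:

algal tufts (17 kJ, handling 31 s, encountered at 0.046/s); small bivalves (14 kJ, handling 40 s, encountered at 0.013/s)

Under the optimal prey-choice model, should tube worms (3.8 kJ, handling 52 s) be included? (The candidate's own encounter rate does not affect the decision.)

No

Current rate: (0.046×17 + 0.013×14)/(1 + 0.046×31 + 0.013×40) = 0.3272 kJ/s.
tube worms: E/h = 3.8/52 = 0.07308 kJ/s.
0.07308 < 0.3272, so adding tube worms would lower the average — exclude it.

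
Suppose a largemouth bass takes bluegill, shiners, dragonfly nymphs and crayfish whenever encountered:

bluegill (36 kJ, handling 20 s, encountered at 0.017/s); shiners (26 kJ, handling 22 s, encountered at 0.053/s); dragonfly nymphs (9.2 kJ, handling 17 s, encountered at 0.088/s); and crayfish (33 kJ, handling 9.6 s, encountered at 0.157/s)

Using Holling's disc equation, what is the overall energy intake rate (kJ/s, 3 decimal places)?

1.449 kJ/s

R = Σλ_iE_i / (1 + Σλ_ih_i)
Numerator: 0.017×36 + 0.053×26 + 0.088×9.2 + 0.157×33 = 7.981
Denominator: 1 + 0.017×20 + 0.053×22 + 0.088×17 + 0.157×9.6 = 5.509
R = 7.981/5.509 = 1.449 kJ/s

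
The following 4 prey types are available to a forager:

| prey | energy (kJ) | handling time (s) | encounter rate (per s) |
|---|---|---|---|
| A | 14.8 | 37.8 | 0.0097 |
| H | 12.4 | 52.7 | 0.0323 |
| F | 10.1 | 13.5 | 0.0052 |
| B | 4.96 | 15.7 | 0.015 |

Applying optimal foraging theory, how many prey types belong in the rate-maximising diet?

4

Rank by E/h (kJ/s): F 0.748, A 0.392, B 0.316, H 0.235. Include each in turn until the next type's E/h falls below the running intake rate.
Rate on top 1: 0.04907. A: 0.392 > 0.04907 → include.
Rate on top 2: 0.1365. B: 0.316 > 0.1365 → include.
Rate on top 3: 0.1617. H: 0.235 > 0.1617 → include.
Optimal diet: F, A, B, H — 4 of 4 types.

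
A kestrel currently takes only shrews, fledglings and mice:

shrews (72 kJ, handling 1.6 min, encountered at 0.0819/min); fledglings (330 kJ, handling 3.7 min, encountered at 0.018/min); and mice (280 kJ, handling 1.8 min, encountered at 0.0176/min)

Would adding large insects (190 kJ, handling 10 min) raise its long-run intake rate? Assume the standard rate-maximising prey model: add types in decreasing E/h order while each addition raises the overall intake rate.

Yes

Current rate: (0.0819×72 + 0.018×330 + 0.0176×280)/(1 + 0.0819×1.6 + 0.018×3.7 + 0.0176×1.8) = 13.64 kJ/min.
Profitability of large insects: 190/10 = 19 kJ/min.
Since 19 > R, including large insects increases the long-run rate.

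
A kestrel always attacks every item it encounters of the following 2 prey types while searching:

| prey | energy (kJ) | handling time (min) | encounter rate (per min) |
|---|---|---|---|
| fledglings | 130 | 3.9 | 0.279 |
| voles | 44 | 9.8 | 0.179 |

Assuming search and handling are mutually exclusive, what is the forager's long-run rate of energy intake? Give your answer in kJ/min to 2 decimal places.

11.49 kJ/min

R = Σλ_iE_i / (1 + Σλ_ih_i)
Numerator: 0.279×130 + 0.179×44 = 44.15
Denominator: 1 + 0.279×3.9 + 0.179×9.8 = 3.842
R = 44.15/3.842 = 11.49 kJ/min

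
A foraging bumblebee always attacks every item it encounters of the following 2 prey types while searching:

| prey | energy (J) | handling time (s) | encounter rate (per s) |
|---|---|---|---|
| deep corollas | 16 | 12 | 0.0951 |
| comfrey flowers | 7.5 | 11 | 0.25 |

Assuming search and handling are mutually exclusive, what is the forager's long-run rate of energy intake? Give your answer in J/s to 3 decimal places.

R = Σλ_iE_i / (1 + Σλ_ih_i)
Numerator: 0.0951×16 + 0.25×7.5 = 3.397
Denominator: 1 + 0.0951×12 + 0.25×11 = 4.891
R = 3.397/4.891 = 0.6944 J/s

0.694 J/s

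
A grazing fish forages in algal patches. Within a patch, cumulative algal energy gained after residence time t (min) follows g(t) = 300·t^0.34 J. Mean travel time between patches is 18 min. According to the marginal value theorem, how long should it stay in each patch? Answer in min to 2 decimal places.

9.27 min

Optimal t* satisfies g'(t*) = g(t*)/(T + t*).
g'(t) = 0.34·300·t^-0.66. Setting 0.34·300·t^-0.66 = 300·t^0.34/(18+t) gives 0.34(18+t) = t, so 0.66·t = 0.34×18.
t* = 0.34×18/0.66 = 9.273 min.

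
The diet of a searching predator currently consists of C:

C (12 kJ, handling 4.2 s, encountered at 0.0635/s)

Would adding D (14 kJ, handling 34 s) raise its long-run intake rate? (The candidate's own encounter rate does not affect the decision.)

No

Intake rate on the current diet: R = (0.0635×12) / (1 + 0.0635×4.2) = 0.762/1.267 = 0.6016 kJ/s.
D: E/h = 14/34 = 0.4118 kJ/s.
0.4118 < 0.6016, so adding D would lower the average — exclude it.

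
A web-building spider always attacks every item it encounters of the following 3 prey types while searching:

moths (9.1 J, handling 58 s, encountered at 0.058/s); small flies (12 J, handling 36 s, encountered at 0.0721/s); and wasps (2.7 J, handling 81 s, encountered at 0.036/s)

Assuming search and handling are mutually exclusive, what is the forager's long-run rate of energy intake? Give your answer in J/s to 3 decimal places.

0.151 J/s

R = Σλ_iE_i / (1 + Σλ_ih_i)
Numerator: 0.058×9.1 + 0.0721×12 + 0.036×2.7 = 1.49
Denominator: 1 + 0.058×58 + 0.0721×36 + 0.036×81 = 9.876
R = 1.49/9.876 = 0.1509 J/s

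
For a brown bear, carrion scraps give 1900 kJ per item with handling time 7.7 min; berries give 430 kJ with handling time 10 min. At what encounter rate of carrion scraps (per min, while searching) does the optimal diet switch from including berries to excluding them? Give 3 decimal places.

0.027 per min

The zero-one rule: include berries iff E₂/h₂ > λE₁/(1+λh₁). Equality gives the switch point.
λE₁h₂ = E₂ + λE₂h₁ ⇒ λ = E₂/(E₁h₂ − E₂h₁) = 430/(1.9e+04 − 3311) = 0.02741 per min.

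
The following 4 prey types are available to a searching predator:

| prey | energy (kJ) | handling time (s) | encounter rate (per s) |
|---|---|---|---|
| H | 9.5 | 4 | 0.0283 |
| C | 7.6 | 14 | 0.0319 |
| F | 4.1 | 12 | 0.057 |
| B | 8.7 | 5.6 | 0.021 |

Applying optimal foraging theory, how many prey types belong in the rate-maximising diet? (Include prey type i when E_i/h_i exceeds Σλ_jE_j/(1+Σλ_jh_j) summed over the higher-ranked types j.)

3

Rank by E/h (kJ/s): H 2.38, B 1.55, C 0.543, F 0.342. Include each in turn until the next type's E/h falls below the running intake rate.
Rate on top 1: 0.2415. B: 1.55 > 0.2415 → include.
Rate on top 2: 0.3669. C: 0.543 > 0.3669 → include.
Rate on top 3: 0.4137. F: 0.342 < 0.4137 → exclude; stop.
Optimal diet: H, B, C — 3 of 4 types.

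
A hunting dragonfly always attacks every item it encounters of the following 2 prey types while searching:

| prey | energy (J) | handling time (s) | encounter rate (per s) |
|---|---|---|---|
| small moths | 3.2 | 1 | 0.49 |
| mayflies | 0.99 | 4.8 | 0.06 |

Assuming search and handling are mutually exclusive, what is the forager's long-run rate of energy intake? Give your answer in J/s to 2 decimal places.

R = (0.49×3.2 + 0.06×0.99) / (1 + 0.49×1 + 0.06×4.8) = 1.627/1.778 = 0.9153 J/s.

0.92 J/s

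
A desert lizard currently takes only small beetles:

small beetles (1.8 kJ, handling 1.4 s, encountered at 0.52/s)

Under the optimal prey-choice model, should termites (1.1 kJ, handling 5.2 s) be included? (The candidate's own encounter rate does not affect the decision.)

On small beetles alone, R = ΣλE/(1+Σλh) = 0.936/1.728 = 0.5417 kJ/s.
termites: E/h = 1.1/5.2 = 0.2115 kJ/s.
0.2115 < 0.5417, so adding termites would lower the average — exclude it.

No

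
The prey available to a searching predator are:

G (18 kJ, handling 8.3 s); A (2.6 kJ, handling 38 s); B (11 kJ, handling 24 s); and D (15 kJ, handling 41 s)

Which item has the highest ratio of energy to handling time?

Profitability E/h (kJ/s): G = 18/8.3 = 2.17, A = 2.6/38 = 0.0684, B = 11/24 = 0.458, D = 15/41 = 0.366.
Ranked: G > B > D > A.

G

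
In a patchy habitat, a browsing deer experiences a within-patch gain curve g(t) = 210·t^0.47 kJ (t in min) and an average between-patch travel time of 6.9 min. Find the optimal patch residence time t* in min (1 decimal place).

6.1 min

Optimal t* satisfies g'(t*) = g(t*)/(T + t*).
g'(t) = 0.47·210·t^-0.53. Setting 0.47·210·t^-0.53 = 210·t^0.47/(6.9+t) gives 0.47(6.9+t) = t, so 0.53·t = 0.47×6.9.
t* = 0.47×6.9/0.53 = 6.119 min.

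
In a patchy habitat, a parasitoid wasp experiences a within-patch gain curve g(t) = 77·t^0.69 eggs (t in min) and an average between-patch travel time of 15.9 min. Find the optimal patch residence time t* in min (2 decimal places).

By the marginal value theorem, leave when the instantaneous gain rate g'(t) equals the habitat-wide average g(t)/(T + t).
g'(t) = 0.69·77·t^-0.31. Setting 0.69·77·t^-0.31 = 77·t^0.69/(15.9+t) gives 0.69(15.9+t) = t, so 0.31·t = 0.69×15.9.
t* = 0.69×15.9/0.31 = 35.39 min.

35.39 min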